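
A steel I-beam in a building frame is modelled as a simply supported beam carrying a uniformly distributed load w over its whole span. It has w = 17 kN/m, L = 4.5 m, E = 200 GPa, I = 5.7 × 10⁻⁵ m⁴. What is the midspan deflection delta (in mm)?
Model: a simply supported beam carrying a uniformly distributed load w over its whole span, so delta = (5·w·L^4) / (384·E·I).
Convert to SI units:
  w = 17 kN/m = 17000 N/m
  E = 200 GPa = 2 × 10¹¹ Pa
Substitute:
  delta = (5 × 17000 × 4.5^4) / (384 × (2 × 10¹¹) × (5.7 × 10⁻⁵))
  delta = 0.007962 m
Convert: delta = 0.007962 m = 7.962 mm
Final answer: delta = 7.962 mm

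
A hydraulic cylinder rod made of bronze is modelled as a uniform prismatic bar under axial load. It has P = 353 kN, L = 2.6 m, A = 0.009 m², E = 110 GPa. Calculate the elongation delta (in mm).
Model: a uniform prismatic bar under axial load, so delta = (P·L) / (A·E).
Convert to SI units:
  P = 353 kN = 353000 N
  E = 110 GPa = 1.1 × 10¹¹ Pa
Substitute:
  delta = (353000 × 2.6) / (0.009 × (1.1 × 10¹¹))
  delta = 0.0009271 m
Convert: delta = 0.0009271 m = 0.9271 mm
Final answer: delta = 0.9271 mm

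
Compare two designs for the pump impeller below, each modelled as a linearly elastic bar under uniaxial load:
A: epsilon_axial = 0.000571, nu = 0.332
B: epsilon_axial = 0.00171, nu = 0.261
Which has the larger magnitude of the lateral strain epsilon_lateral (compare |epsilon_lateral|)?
Model: a linearly elastic bar under uniaxial load, so epsilon_lateral = -nu·epsilon_axial (SI units).
  A: epsilon_lateral = -(0.332 × 0.000571) = -0.0001896
  B: epsilon_lateral = -(0.261 × 0.00171) = -0.0004463
|epsilon_lateral|: A = 0.0001896, B = 0.0004463, so B is larger in magnitude.
Final answer: B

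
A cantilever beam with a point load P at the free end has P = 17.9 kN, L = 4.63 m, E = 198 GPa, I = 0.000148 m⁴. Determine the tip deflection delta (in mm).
Model: a cantilever beam with a point load P at the free end, so delta = (P·L^3) / (3·E·I).
Convert to SI units:
  P = 17.9 kN = 17900 N
  E = 198 GPa = 1.98 × 10¹¹ Pa
Substitute:
  delta = (17900 × 4.63^3) / (3 × (1.98 × 10¹¹) × 0.000148)
  delta = 0.02021 m
Convert: delta = 0.02021 m = 20.21 mm
Final answer: delta = 20.21 mm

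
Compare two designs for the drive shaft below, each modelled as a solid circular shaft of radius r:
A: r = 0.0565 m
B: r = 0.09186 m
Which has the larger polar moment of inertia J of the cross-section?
Model: a solid circular shaft of radius r, so J = (π·r^4) / 2 (SI units).
  A: J = (π × 0.0565^4) / 2 = 1.601 × 10⁻⁵ m⁴
  B: J = (π × 0.09186^4) / 2 = 0.0001118 m⁴
0.0001118 m⁴ > 1.601 × 10⁻⁵ m⁴, so B is larger.
Final answer: B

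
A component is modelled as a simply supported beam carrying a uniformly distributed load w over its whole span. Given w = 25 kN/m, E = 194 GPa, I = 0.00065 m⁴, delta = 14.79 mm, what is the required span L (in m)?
Model: a simply supported beam carrying a uniformly distributed load w over its whole span, so delta = (5·w·L^4) / (384·E·I).
Solve for L: L = ((384·delta·E·I) / (5·w))^(1/4).
Convert to SI units:
  w = 25 kN/m = 25000 N/m
  E = 194 GPa = 1.94 × 10¹¹ Pa
  delta = 14.79 mm = 0.01479 m
Substitute:
  L = ((384 × 0.01479 × (1.94 × 10¹¹) × 0.00065) / (5 × 25000))^(1/4)
  L = 8.7 m
Final answer: L = 8.7 m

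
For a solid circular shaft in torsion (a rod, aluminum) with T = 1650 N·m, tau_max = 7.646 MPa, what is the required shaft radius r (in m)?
Model: a solid circular shaft in torsion, so tau_max = (2·T) / (π·r^3).
Solve for r: r = ((2·T) / (π·tau_max))^(1/3).
Convert to SI units:
  tau_max = 7.646 MPa = 7.646 × 10⁶ Pa
Substitute:
  r = ((2 × 1650) / (π × (7.646 × 10⁶)))^(1/3)
  r = 0.0516 m
Final answer: r = 0.0516 m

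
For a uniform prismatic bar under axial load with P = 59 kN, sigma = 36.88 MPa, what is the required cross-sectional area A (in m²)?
Model: a uniform prismatic bar under axial load, so sigma = P / A.
Solve for A: A = P / sigma.
Convert to SI units:
  P = 59 kN = 59000 N
  sigma = 36.88 MPa = 3.688 × 10⁷ Pa
Substitute:
  A = 59000 / (3.688 × 10⁷)
  A = 0.0016 m²
Final answer: A = 0.0016 m²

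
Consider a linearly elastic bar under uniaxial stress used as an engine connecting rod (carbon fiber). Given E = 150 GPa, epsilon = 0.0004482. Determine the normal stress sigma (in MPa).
Model: a linearly elastic bar under uniaxial stress, so sigma = E·epsilon.
Convert to SI units:
  E = 150 GPa = 1.5 × 10¹¹ Pa
Substitute:
  sigma = (1.5 × 10¹¹) × 0.0004482
  sigma = 6.723 × 10⁷ Pa
Convert: sigma = 6.723 × 10⁷ Pa = 67.23 MPa
Final answer: sigma = 67.23 MPa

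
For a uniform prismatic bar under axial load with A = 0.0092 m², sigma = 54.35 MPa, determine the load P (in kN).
Model: a uniform prismatic bar under axial load, so sigma = P / A.
Solve for P: P = sigma·A.
Convert to SI units:
  sigma = 54.35 MPa = 5.435 × 10⁷ Pa
Substitute:
  P = (5.435 × 10⁷) × 0.0092
  P = 500000 N
Convert: P = 500000 N = 500 kN
Final answer: P = 500 kN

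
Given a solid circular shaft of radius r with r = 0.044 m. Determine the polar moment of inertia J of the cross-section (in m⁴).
Model: a solid circular shaft of radius r, so J = (π·r^4) / 2.
Substitute:
  J = (π × 0.044^4) / 2
  J = 5.887 × 10⁻⁶ m⁴
Final answer: J = 5.887 × 10⁻⁶ m⁴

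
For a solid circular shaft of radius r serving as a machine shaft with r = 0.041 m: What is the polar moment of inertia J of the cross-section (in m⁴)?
Model: a solid circular shaft of radius r, so J = (π·r^4) / 2.
Substitute:
  J = (π × 0.041^4) / 2
  J = 4.439 × 10⁻⁶ m⁴
Final answer: J = 4.439 × 10⁻⁶ m⁴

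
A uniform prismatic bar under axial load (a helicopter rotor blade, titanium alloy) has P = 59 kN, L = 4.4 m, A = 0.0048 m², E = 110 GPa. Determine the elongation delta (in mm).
Model: a uniform prismatic bar under axial load, so delta = (P·L) / (A·E).
Convert to SI units:
  P = 59 kN = 59000 N
  E = 110 GPa = 1.1 × 10¹¹ Pa
Substitute:
  delta = (59000 × 4.4) / (0.0048 × (1.1 × 10¹¹))
  delta = 0.0004917 m
Convert: delta = 0.0004917 m = 0.4917 mm
Final answer: delta = 0.4917 mm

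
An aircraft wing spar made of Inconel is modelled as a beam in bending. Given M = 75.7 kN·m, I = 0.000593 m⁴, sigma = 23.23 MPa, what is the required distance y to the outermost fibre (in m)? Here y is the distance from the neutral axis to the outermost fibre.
Model: a beam in bending, so sigma = (M·y) / I.
Solve for y: y = (sigma·I) / M.
Convert to SI units:
  M = 75.7 kN·m = 75700 N·m
  sigma = 23.23 MPa = 2.323 × 10⁷ Pa
Substitute:
  y = ((2.323 × 10⁷) × 0.000593) / 75700
  y = 0.182 m
Final answer: y = 0.182 m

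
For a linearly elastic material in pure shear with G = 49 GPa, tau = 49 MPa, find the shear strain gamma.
Model: a linearly elastic material in pure shear, so tau = G·gamma.
Solve for gamma: gamma = tau / G.
Convert to SI units:
  G = 49 GPa = 4.9 × 10¹⁰ Pa
  tau = 49 MPa = 4.9 × 10⁷ Pa
Substitute:
  gamma = (4.9 × 10⁷) / (4.9 × 10¹⁰)
  gamma = 0.001
Final answer: gamma = 0.001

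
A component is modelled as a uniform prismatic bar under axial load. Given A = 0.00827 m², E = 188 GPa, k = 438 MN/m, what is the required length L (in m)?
Model: a uniform prismatic bar under axial load, so k = (A·E) / L.
Solve for L: L = (A·E) / k.
Convert to SI units:
  E = 188 GPa = 1.88 × 10¹¹ Pa
  k = 438 MN/m = 4.38 × 10⁸ N/m
Substitute:
  L = (0.00827 × (1.88 × 10¹¹)) / (4.38 × 10⁸)
  L = 3.55 m
Final answer: L = 3.55 m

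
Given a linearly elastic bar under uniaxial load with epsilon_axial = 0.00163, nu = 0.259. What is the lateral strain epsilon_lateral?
Model: a linearly elastic bar under uniaxial load, so epsilon_lateral = -nu·epsilon_axial.
Substitute:
  epsilon_lateral = -(0.259 × 0.00163)
  epsilon_lateral = -0.0004222
Final answer: epsilon_lateral = -0.0004222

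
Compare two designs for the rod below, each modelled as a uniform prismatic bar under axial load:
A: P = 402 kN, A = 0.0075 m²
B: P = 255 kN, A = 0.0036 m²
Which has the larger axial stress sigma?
Model: a uniform prismatic bar under axial load, so sigma = P / A (SI units).
  A: sigma = 402000 / 0.0075 = 5.36 × 10⁷ Pa = 53.6 MPa
  B: sigma = 255000 / 0.0036 = 7.083 × 10⁷ Pa = 70.83 MPa
70.83 MPa > 53.6 MPa, so B is larger.
Final answer: B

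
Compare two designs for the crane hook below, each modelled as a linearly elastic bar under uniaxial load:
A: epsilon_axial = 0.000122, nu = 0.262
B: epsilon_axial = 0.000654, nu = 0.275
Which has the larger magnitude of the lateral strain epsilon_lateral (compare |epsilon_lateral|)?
Model: a linearly elastic bar under uniaxial load, so epsilon_lateral = -nu·epsilon_axial (SI units).
  A: epsilon_lateral = -(0.262 × 0.000122) = -3.196 × 10⁻⁵
  B: epsilon_lateral = -(0.275 × 0.000654) = -0.0001799
|epsilon_lateral|: A = 3.196 × 10⁻⁵, B = 0.0001799, so B is larger in magnitude.
Final answer: B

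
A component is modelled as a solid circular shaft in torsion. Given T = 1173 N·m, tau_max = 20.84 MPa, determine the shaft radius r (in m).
Model: a solid circular shaft in torsion, so tau_max = (2·T) / (π·r^3).
Solve for r: r = ((2·T) / (π·tau_max))^(1/3).
Convert to SI units:
  tau_max = 20.84 MPa = 2.084 × 10⁷ Pa
Substitute:
  r = ((2 × 1173) / (π × (2.084 × 10⁷)))^(1/3)
  r = 0.03297 m
Final answer: r = 0.03297 m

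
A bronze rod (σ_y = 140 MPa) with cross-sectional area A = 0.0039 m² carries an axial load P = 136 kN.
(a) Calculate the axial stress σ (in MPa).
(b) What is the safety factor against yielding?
(a) Axial stress σ = P/A. Convert P = 136 kN = 136000 N.
  σ = 136000 / 0.0039 = 3.487 × 10⁷ Pa = 34.87 MPa
(b) Safety factor SF = σ_y/σ = 140 / 34.87 = 4.015
Final answer: (a) σ = 34.87 MPa, (b) SF = 4.015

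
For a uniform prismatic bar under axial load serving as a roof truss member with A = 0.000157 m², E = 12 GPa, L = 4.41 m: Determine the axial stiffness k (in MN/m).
Model: a uniform prismatic bar under axial load, so k = (A·E) / L.
Convert to SI units:
  E = 12 GPa = 1.2 × 10¹⁰ Pa
Substitute:
  k = (0.000157 × (1.2 × 10¹⁰)) / 4.41
  k = 427200 N/m
Convert: k = 427200 N/m = 0.4272 MN/m
Final answer: k = 0.4272 MN/m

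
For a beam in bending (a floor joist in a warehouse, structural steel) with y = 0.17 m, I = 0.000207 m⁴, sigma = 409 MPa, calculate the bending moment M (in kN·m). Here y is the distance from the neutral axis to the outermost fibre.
Model: a beam in bending, so sigma = (M·y) / I.
Solve for M: M = (sigma·I) / y.
Convert to SI units:
  sigma = 409 MPa = 4.09 × 10⁸ Pa
Substitute:
  M = ((4.09 × 10⁸) × 0.000207) / 0.17
  M = 498000 N·m
Convert: M = 498000 N·m = 498 kN·m
Final answer: M = 498 kN·m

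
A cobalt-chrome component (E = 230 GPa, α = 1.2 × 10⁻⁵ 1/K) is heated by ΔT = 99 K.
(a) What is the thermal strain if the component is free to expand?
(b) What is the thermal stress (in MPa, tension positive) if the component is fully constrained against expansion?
(a) Free thermal strain ε_th = α·ΔT = (1.2 × 10⁻⁵) × 99 = 0.001188
(b) Fully constrained, the expansion is suppressed, so σ = -E·α·ΔT. Convert E = 230 GPa = 2.3 × 10¹¹ Pa.
  σ = -(2.3 × 10¹¹) × (1.2 × 10⁻⁵) × 99 = -2.732 × 10⁸ Pa = -273.2 MPa (compressive)
Final answer: (a) ε_th = 0.001188, (b) σ = -273.2 MPa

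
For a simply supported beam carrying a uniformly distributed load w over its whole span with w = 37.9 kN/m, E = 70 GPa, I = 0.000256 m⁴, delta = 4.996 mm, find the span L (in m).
Model: a simply supported beam carrying a uniformly distributed load w over its whole span, so delta = (5·w·L^4) / (384·E·I).
Solve for L: L = ((384·delta·E·I) / (5·w))^(1/4).
Convert to SI units:
  w = 37.9 kN/m = 37900 N/m
  E = 70 GPa = 7 × 10¹⁰ Pa
  delta = 4.996 mm = 0.004996 m
Substitute:
  L = ((384 × 0.004996 × (7 × 10¹⁰) × 0.000256) / (5 × 37900))^(1/4)
  L = 3.67 m
Final answer: L = 3.67 m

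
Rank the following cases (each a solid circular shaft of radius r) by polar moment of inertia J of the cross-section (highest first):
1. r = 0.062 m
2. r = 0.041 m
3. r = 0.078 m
Model: a solid circular shaft of radius r, so J = (π·r^4) / 2 (SI units).
  Case 1: J = (π × 0.062^4) / 2 = 2.321 × 10⁻⁵ m⁴
  Case 2: J = (π × 0.041^4) / 2 = 4.439 × 10⁻⁶ m⁴
  Case 3: J = (π × 0.078^4) / 2 = 5.814 × 10⁻⁵ m⁴
Ordering: 5.814 × 10⁻⁵ m⁴ (case 3) > 2.321 × 10⁻⁵ m⁴ (case 1) > 4.439 × 10⁻⁶ m⁴ (case 2)
Final answer: 3, 1, 2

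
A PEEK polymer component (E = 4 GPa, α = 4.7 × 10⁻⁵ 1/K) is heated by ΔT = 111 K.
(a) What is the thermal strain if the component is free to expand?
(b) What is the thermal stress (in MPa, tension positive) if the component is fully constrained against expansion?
(a) Free thermal strain ε_th = α·ΔT = (4.7 × 10⁻⁵) × 111 = 0.005217
(b) Fully constrained, the expansion is suppressed, so σ = -E·α·ΔT. Convert E = 4 GPa = 4 × 10⁹ Pa.
  σ = -(4 × 10⁹) × (4.7 × 10⁻⁵) × 111 = -2.087 × 10⁷ Pa = -20.87 MPa (compressive)
Final answer: (a) ε_th = 0.005217, (b) σ = -20.87 MPa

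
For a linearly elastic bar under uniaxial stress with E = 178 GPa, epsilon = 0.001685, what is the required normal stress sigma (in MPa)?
Model: a linearly elastic bar under uniaxial stress, so epsilon = sigma / E.
Solve for sigma: sigma = epsilon·E.
Convert to SI units:
  E = 178 GPa = 1.78 × 10¹¹ Pa
Substitute:
  sigma = 0.001685 × (1.78 × 10¹¹)
  sigma = 2.999 × 10⁸ Pa
Convert: sigma = 2.999 × 10⁸ Pa = 299.9 MPa
Final answer: sigma = 299.9 MPa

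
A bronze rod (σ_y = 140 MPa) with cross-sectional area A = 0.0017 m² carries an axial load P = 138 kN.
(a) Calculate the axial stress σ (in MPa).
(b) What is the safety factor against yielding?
(a) Axial stress σ = P/A. Convert P = 138 kN = 138000 N.
  σ = 138000 / 0.0017 = 8.118 × 10⁷ Pa = 81.18 MPa
(b) Safety factor SF = σ_y/σ = 140 / 81.18 = 1.725
Final answer: (a) σ = 81.18 MPa, (b) SF = 1.725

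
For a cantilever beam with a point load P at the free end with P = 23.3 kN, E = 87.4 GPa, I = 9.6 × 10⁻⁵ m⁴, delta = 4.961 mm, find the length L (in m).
Model: a cantilever beam with a point load P at the free end, so delta = (P·L^3) / (3·E·I).
Solve for L: L = ((3·delta·E·I) / P)^(1/3).
Convert to SI units:
  P = 23.3 kN = 23300 N
  E = 87.4 GPa = 8.74 × 10¹⁰ Pa
  delta = 4.961 mm = 0.004961 m
Substitute:
  L = ((3 × 0.004961 × (8.74 × 10¹⁰) × (9.6 × 10⁻⁵)) / 23300)^(1/3)
  L = 1.75 m
Final answer: L = 1.75 m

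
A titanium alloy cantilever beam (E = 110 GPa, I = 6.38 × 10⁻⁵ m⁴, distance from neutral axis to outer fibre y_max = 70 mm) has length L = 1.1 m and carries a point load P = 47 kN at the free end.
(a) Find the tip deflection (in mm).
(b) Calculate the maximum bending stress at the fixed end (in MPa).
(a) Tip deflection of a cantilever with an end point load: δ = P·L^3 / (3·E·I). Convert P = 47 kN = 47000 N, E = 110 GPa = 1.1 × 10¹¹ Pa.
  δ = (47000 × 1.1^3) / (3 × (1.1 × 10¹¹) × (6.38 × 10⁻⁵)) = 0.002971 m = 2.971 mm
(b) Maximum bending moment at the fixed end: M = P·L = 47000 × 1.1 = 51700 N·m. Convert y_max = 70 mm = 0.07 m.
  σ = M·y_max / I = (51700 × 0.07) / (6.38 × 10⁻⁵) = 5.672 × 10⁷ Pa = 56.72 MPa
Final answer: (a) δ = 2.971 mm, (b) σ = 56.72 MPa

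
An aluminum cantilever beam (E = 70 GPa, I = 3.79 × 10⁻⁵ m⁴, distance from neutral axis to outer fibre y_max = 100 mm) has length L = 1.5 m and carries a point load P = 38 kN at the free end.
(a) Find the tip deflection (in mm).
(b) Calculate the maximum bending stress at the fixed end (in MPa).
(a) Tip deflection of a cantilever with an end point load: δ = P·L^3 / (3·E·I). Convert P = 38 kN = 38000 N, E = 70 GPa = 7 × 10¹⁰ Pa.
  δ = (38000 × 1.5^3) / (3 × (7 × 10¹⁰) × (3.79 × 10⁻⁵)) = 0.01611 m = 16.11 mm
(b) Maximum bending moment at the fixed end: M = P·L = 38000 × 1.5 = 57000 N·m. Convert y_max = 100 mm = 0.1 m.
  σ = M·y_max / I = (57000 × 0.1) / (3.79 × 10⁻⁵) = 1.504 × 10⁸ Pa = 150.4 MPa
Final answer: (a) δ = 16.11 mm, (b) σ = 150.4 MPa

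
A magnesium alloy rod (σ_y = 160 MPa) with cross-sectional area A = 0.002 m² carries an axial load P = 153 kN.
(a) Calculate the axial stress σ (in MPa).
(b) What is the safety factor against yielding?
(a) Axial stress σ = P/A. Convert P = 153 kN = 153000 N.
  σ = 153000 / 0.002 = 7.65 × 10⁷ Pa = 76.5 MPa
(b) Safety factor SF = σ_y/σ = 160 / 76.5 = 2.092
Final answer: (a) σ = 76.5 MPa, (b) SF = 2.092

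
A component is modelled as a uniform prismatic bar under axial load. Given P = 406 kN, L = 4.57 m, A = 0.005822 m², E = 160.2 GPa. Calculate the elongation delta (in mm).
Model: a uniform prismatic bar under axial load, so delta = (P·L) / (A·E).
Convert to SI units:
  P = 406 kN = 406000 N
  E = 160.2 GPa = 1.602 × 10¹¹ Pa
Substitute:
  delta = (406000 × 4.57) / (0.005822 × (1.602 × 10¹¹))
  delta = 0.001989 m
Convert: delta = 0.001989 m = 1.989 mm
Final answer: delta = 1.989 mm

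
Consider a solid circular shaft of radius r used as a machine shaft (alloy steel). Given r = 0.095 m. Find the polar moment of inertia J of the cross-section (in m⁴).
Model: a solid circular shaft of radius r, so J = (π·r^4) / 2.
Substitute:
  J = (π × 0.095^4) / 2
  J = 0.0001279 m⁴
Final answer: J = 0.0001279 m⁴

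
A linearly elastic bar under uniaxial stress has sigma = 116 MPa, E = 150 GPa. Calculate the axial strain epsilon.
Model: a linearly elastic bar under uniaxial stress, so epsilon = sigma / E.
Convert to SI units:
  sigma = 116 MPa = 1.16 × 10⁸ Pa
  E = 150 GPa = 1.5 × 10¹¹ Pa
Substitute:
  epsilon = (1.16 × 10⁸) / (1.5 × 10¹¹)
  epsilon = 0.0007733
Final answer: epsilon = 0.0007733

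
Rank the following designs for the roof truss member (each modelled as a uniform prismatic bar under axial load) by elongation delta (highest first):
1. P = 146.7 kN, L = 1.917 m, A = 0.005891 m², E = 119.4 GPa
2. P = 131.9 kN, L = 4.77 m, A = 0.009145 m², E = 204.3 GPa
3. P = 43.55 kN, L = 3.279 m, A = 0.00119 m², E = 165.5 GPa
Model: a uniform prismatic bar under axial load, so delta = (P·L) / (A·E) (SI units).
  Case 1: delta = (146700 × 1.917) / (0.005891 × (1.194 × 10¹¹)) = 0.0003998 m = 0.3998 mm
  Case 2: delta = (131900 × 4.77) / (0.009145 × (2.043 × 10¹¹)) = 0.0003368 m = 0.3368 mm
  Case 3: delta = (43550 × 3.279) / (0.00119 × (1.655 × 10¹¹)) = 0.0007251 m = 0.7251 mm
Ordering: 0.7251 mm (case 3) > 0.3998 mm (case 1) > 0.3368 mm (case 2)
Final answer: 3, 1, 2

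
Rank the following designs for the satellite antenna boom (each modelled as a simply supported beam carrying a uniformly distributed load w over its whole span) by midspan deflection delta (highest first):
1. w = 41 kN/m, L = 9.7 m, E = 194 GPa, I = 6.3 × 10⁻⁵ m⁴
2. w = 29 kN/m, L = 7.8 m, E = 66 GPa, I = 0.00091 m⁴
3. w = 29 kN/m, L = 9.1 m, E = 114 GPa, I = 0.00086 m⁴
Model: a simply supported beam carrying a uniformly distributed load w over its whole span, so delta = (5·w·L^4) / (384·E·I) (SI units).
  Case 1: delta = (5 × 41000 × 9.7^4) / (384 × (1.94 × 10¹¹) × (6.3 × 10⁻⁵)) = 0.3867 m = 386.7 mm
  Case 2: delta = (5 × 29000 × 7.8^4) / (384 × (6.6 × 10¹⁰) × 0.00091) = 0.02327 m = 23.27 mm
  Case 3: delta = (5 × 29000 × 9.1^4) / (384 × (1.14 × 10¹¹) × 0.00086) = 0.02641 m = 26.41 mm
Ordering: 386.7 mm (case 1) > 26.41 mm (case 3) > 23.27 mm (case 2)
Final answer: 1, 3, 2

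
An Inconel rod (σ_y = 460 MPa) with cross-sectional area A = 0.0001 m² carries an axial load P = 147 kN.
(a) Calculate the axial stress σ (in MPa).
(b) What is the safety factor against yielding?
(a) Axial stress σ = P/A. Convert P = 147 kN = 147000 N.
  σ = 147000 / 0.0001 = 1.47 × 10⁹ Pa = 1470 MPa
(b) Safety factor SF = σ_y/σ = 460 / 1470 = 0.3129
Final answer: (a) σ = 1470 MPa, (b) SF = 0.3129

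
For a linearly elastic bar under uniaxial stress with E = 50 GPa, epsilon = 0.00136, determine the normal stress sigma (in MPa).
Model: a linearly elastic bar under uniaxial stress, so epsilon = sigma / E.
Solve for sigma: sigma = epsilon·E.
Convert to SI units:
  E = 50 GPa = 5 × 10¹⁰ Pa
Substitute:
  sigma = 0.00136 × (5 × 10¹⁰)
  sigma = 6.8 × 10⁷ Pa
Convert: sigma = 6.8 × 10⁷ Pa = 68 MPa
Final answer: sigma = 68 MPa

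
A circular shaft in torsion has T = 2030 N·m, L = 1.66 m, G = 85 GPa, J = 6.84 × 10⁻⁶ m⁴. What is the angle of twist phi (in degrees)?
Model: a circular shaft in torsion, so phi = (T·L) / (G·J).
Convert to SI units:
  G = 85 GPa = 8.5 × 10¹⁰ Pa
Substitute:
  phi = (2030 × 1.66) / ((8.5 × 10¹⁰) × (6.84 × 10⁻⁶))
  phi = 0.005796 rad
Convert to degrees: phi = 0.005796 × 180/π = 0.3321°
Final answer: phi = 0.3321°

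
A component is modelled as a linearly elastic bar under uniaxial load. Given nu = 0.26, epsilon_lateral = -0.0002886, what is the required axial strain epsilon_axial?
Model: a linearly elastic bar under uniaxial load, so epsilon_lateral = -nu·epsilon_axial.
Solve for epsilon_axial: epsilon_axial = -epsilon_lateral / nu.
Substitute:
  epsilon_axial = -(-0.0002886) / 0.26
  epsilon_axial = 0.00111
Final answer: epsilon_axial = 0.00111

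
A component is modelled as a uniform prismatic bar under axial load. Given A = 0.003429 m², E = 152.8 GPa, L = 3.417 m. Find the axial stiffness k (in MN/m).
Model: a uniform prismatic bar under axial load, so k = (A·E) / L.
Convert to SI units:
  E = 152.8 GPa = 1.528 × 10¹¹ Pa
Substitute:
  k = (0.003429 × (1.528 × 10¹¹)) / 3.417
  k = 1.533 × 10⁸ N/m
Convert: k = 1.533 × 10⁸ N/m = 153.3 MN/m
Final answer: k = 153.3 MN/m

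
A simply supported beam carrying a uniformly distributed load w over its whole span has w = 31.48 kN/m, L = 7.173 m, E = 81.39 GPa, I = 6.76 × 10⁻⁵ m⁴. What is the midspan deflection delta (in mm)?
Model: a simply supported beam carrying a uniformly distributed load w over its whole span, so delta = (5·w·L^4) / (384·E·I).
Convert to SI units:
  w = 31.48 kN/m = 31480 N/m
  E = 81.39 GPa = 8.139 × 10¹⁰ Pa
Substitute:
  delta = (5 × 31480 × 7.173^4) / (384 × (8.139 × 10¹⁰) × (6.76 × 10⁻⁵))
  delta = 0.1972 m
Convert: delta = 0.1972 m = 197.2 mm
Final answer: delta = 197.2 mm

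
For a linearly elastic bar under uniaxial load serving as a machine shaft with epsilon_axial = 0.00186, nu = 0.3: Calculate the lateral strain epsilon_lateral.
Model: a linearly elastic bar under uniaxial load, so epsilon_lateral = -nu·epsilon_axial.
Substitute:
  epsilon_lateral = -(0.3 × 0.00186)
  epsilon_lateral = -0.000558
Final answer: epsilon_lateral = -0.000558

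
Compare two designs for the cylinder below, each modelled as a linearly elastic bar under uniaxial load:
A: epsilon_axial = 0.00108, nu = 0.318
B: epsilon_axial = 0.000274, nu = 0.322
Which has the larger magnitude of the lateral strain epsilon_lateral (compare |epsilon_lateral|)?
Model: a linearly elastic bar under uniaxial load, so epsilon_lateral = -nu·epsilon_axial (SI units).
  A: epsilon_lateral = -(0.318 × 0.00108) = -0.0003434
  B: epsilon_lateral = -(0.322 × 0.000274) = -8.823 × 10⁻⁵
|epsilon_lateral|: A = 0.0003434, B = 8.823 × 10⁻⁵, so A is larger in magnitude.
Final answer: A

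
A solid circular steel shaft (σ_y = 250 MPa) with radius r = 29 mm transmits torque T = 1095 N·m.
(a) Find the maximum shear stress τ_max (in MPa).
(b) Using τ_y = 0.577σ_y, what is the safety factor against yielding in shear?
(a) For a solid circular shaft, τ_max = T·r/J with J = π·r^4/2, i.e. τ_max = 2·T / (π·r^3). Convert r = 29 mm = 0.029 m.
  τ_max = (2 × 1095) / (π × 0.029^3) = 2.858 × 10⁷ Pa = 28.58 MPa
(b) τ_y = 0.577 × 250 = 144.25 MPa
  SF = τ_y/τ_max = 144.25 / 28.58 = 5.047
Final answer: (a) τ_max = 28.58 MPa, (b) SF = 5.047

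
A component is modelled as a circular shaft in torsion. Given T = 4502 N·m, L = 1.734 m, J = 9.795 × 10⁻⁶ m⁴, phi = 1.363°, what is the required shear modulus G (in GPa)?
Model: a circular shaft in torsion, so phi = (T·L) / (G·J).
Solve for G: G = (T·L) / (phi·J).
Convert to SI units:
  phi = 1.363° = 0.02379 rad
Substitute:
  G = (4502 × 1.734) / (0.02379 × (9.795 × 10⁻⁶))
  G = 3.35 × 10¹⁰ Pa
Convert: G = 3.35 × 10¹⁰ Pa = 33.5 GPa
Final answer: G = 33.5 GPa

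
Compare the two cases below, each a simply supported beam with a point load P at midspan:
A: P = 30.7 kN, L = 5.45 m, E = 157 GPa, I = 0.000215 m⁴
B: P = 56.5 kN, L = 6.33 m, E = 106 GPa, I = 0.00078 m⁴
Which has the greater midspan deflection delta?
Model: a simply supported beam with a point load P at midspan, so delta = (P·L^3) / (48·E·I) (SI units).
  A: delta = (30700 × 5.45^3) / (48 × (1.57 × 10¹¹) × 0.000215) = 0.003067 m = 3.067 mm
  B: delta = (56500 × 6.33^3) / (48 × (1.06 × 10¹¹) × 0.00078) = 0.003611 m = 3.611 mm
3.611 mm > 3.067 mm, so B is larger.
Final answer: B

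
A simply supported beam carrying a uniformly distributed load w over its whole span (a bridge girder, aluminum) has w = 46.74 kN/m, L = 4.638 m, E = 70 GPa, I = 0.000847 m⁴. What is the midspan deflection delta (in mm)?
Model: a simply supported beam carrying a uniformly distributed load w over its whole span, so delta = (5·w·L^4) / (384·E·I).
Convert to SI units:
  w = 46.74 kN/m = 46740 N/m
  E = 70 GPa = 7 × 10¹⁰ Pa
Substitute:
  delta = (5 × 46740 × 4.638^4) / (384 × (7 × 10¹⁰) × 0.000847)
  delta = 0.00475 m
Convert: delta = 0.00475 m = 4.75 mm
Final answer: delta = 4.75 mm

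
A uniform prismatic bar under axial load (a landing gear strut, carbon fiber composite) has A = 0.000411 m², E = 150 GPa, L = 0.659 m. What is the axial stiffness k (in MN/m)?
Model: a uniform prismatic bar under axial load, so k = (A·E) / L.
Convert to SI units:
  E = 150 GPa = 1.5 × 10¹¹ Pa
Substitute:
  k = (0.000411 × (1.5 × 10¹¹)) / 0.659
  k = 9.355 × 10⁷ N/m
Convert: k = 9.355 × 10⁷ N/m = 93.55 MN/m
Final answer: k = 93.55 MN/m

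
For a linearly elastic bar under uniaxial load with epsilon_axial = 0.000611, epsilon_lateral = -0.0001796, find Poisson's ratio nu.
Model: a linearly elastic bar under uniaxial load, so epsilon_lateral = -nu·epsilon_axial.
Solve for nu: nu = -epsilon_lateral / epsilon_axial.
Substitute:
  nu = -(-0.0001796) / 0.000611
  nu = 0.2939
Final answer: nu = 0.2939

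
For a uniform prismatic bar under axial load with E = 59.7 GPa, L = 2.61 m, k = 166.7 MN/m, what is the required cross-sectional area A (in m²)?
Model: a uniform prismatic bar under axial load, so k = (A·E) / L.
Solve for A: A = (k·L) / E.
Convert to SI units:
  E = 59.7 GPa = 5.97 × 10¹⁰ Pa
  k = 166.7 MN/m = 1.667 × 10⁸ N/m
Substitute:
  A = ((1.667 × 10⁸) × 2.61) / (5.97 × 10¹⁰)
  A = 0.007288 m²
Final answer: A = 0.007288 m²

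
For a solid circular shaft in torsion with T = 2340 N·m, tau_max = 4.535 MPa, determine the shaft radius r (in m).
Model: a solid circular shaft in torsion, so tau_max = (2·T) / (π·r^3).
Solve for r: r = ((2·T) / (π·tau_max))^(1/3).
Convert to SI units:
  tau_max = 4.535 MPa = 4.535 × 10⁶ Pa
Substitute:
  r = ((2 × 2340) / (π × (4.535 × 10⁶)))^(1/3)
  r = 0.069 m
Final answer: r = 0.069 m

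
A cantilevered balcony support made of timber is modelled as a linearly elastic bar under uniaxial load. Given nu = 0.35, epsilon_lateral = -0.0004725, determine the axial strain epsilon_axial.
Model: a linearly elastic bar under uniaxial load, so epsilon_lateral = -nu·epsilon_axial.
Solve for epsilon_axial: epsilon_axial = -epsilon_lateral / nu.
Substitute:
  epsilon_axial = -(-0.0004725) / 0.35
  epsilon_axial = 0.00135
Final answer: epsilon_axial = 0.00135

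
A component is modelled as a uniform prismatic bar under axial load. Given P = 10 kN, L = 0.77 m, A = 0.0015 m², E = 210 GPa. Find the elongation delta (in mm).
Model: a uniform prismatic bar under axial load, so delta = (P·L) / (A·E).
Convert to SI units:
  P = 10 kN = 10000 N
  E = 210 GPa = 2.1 × 10¹¹ Pa
Substitute:
  delta = (10000 × 0.77) / (0.0015 × (2.1 × 10¹¹))
  delta = 2.444 × 10⁻⁵ m
Convert: delta = 2.444 × 10⁻⁵ m = 0.02444 mm
Final answer: delta = 0.02444 mm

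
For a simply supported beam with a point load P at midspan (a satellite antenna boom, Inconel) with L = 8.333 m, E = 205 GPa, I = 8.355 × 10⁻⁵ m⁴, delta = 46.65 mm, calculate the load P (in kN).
Model: a simply supported beam with a point load P at midspan, so delta = (P·L^3) / (48·E·I).
Solve for P: P = (48·delta·E·I) / L^3.
Convert to SI units:
  E = 205 GPa = 2.05 × 10¹¹ Pa
  delta = 46.65 mm = 0.04665 m
Substitute:
  P = (48 × 0.04665 × (2.05 × 10¹¹) × (8.355 × 10⁻⁵)) / 8.333^3
  P = 66280 N
Convert: P = 66280 N = 66.28 kN
Final answer: P = 66.28 kN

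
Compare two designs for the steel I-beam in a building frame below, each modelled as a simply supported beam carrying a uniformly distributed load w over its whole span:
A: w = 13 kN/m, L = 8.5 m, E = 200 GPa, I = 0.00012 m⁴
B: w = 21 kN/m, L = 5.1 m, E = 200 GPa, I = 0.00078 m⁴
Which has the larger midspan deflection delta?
Model: a simply supported beam carrying a uniformly distributed load w over its whole span, so delta = (5·w·L^4) / (384·E·I) (SI units).
  A: delta = (5 × 13000 × 8.5^4) / (384 × (2 × 10¹¹) × 0.00012) = 0.03682 m = 36.82 mm
  B: delta = (5 × 21000 × 5.1^4) / (384 × (2 × 10¹¹) × 0.00078) = 0.001186 m = 1.186 mm
36.82 mm > 1.186 mm, so A is larger.
Final answer: A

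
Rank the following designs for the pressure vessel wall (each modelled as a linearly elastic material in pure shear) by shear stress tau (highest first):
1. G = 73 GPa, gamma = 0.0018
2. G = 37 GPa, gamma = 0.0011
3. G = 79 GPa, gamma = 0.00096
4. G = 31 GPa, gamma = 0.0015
Model: a linearly elastic material in pure shear, so tau = G·gamma (SI units).
  Case 1: tau = (7.3 × 10¹⁰) × 0.0018 = 1.314 × 10⁸ Pa = 131.4 MPa
  Case 2: tau = (3.7 × 10¹⁰) × 0.0011 = 4.07 × 10⁷ Pa = 40.7 MPa
  Case 3: tau = (7.9 × 10¹⁰) × 0.00096 = 7.584 × 10⁷ Pa = 75.84 MPa
  Case 4: tau = (3.1 × 10¹⁰) × 0.0015 = 4.65 × 10⁷ Pa = 46.5 MPa
Ordering: 131.4 MPa (case 1) > 75.84 MPa (case 3) > 46.5 MPa (case 4) > 40.7 MPa (case 2)
Final answer: 1, 3, 4, 2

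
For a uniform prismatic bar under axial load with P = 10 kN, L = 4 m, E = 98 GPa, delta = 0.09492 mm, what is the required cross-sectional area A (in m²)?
Model: a uniform prismatic bar under axial load, so delta = (P·L) / (A·E).
Solve for A: A = (P·L) / (delta·E).
Convert to SI units:
  P = 10 kN = 10000 N
  E = 98 GPa = 9.8 × 10¹⁰ Pa
  delta = 0.09492 mm = 9.492 × 10⁻⁵ m
Substitute:
  A = (10000 × 4) / ((9.492 × 10⁻⁵) × (9.8 × 10¹⁰))
  A = 0.0043 m²
Final answer: A = 0.0043 m²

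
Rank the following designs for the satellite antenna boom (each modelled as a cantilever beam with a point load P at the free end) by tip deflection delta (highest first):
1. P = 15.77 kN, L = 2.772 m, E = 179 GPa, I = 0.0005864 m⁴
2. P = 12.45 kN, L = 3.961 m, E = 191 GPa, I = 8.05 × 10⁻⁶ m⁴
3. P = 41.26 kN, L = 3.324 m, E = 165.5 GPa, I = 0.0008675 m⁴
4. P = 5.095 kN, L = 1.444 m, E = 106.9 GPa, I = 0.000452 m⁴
Model: a cantilever beam with a point load P at the free end, so delta = (P·L^3) / (3·E·I) (SI units).
  Case 1: delta = (15770 × 2.772^3) / (3 × (1.79 × 10¹¹) × 0.0005864) = 0.001067 m = 1.067 mm
  Case 2: delta = (12450 × 3.961^3) / (3 × (1.91 × 10¹¹) × (8.05 × 10⁻⁶)) = 0.1677 m = 167.7 mm
  Case 3: delta = (41260 × 3.324^3) / (3 × (1.655 × 10¹¹) × 0.0008675) = 0.003518 m = 3.518 mm
  Case 4: delta = (5095 × 1.444^3) / (3 × (1.069 × 10¹¹) × 0.000452) = 0.0001058 m = 0.1058 mm
Ordering: 167.7 mm (case 2) > 3.518 mm (case 3) > 1.067 mm (case 1) > 0.1058 mm (case 4)
Final answer: 2, 3, 1, 4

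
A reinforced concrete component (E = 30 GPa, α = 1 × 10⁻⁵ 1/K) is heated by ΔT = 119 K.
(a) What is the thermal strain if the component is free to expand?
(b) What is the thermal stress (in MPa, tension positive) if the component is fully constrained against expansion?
(a) Free thermal strain ε_th = α·ΔT = (1 × 10⁻⁵) × 119 = 0.00119
(b) Fully constrained, the expansion is suppressed, so σ = -E·α·ΔT. Convert E = 30 GPa = 3 × 10¹⁰ Pa.
  σ = -(3 × 10¹⁰) × (1 × 10⁻⁵) × 119 = -3.57 × 10⁷ Pa = -35.7 MPa (compressive)
Final answer: (a) ε_th = 0.00119, (b) σ = -35.7 MPa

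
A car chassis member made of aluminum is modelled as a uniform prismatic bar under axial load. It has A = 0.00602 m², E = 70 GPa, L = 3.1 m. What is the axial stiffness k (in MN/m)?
Model: a uniform prismatic bar under axial load, so k = (A·E) / L.
Convert to SI units:
  E = 70 GPa = 7 × 10¹⁰ Pa
Substitute:
  k = (0.00602 × (7 × 10¹⁰)) / 3.1
  k = 1.359 × 10⁸ N/m
Convert: k = 1.359 × 10⁸ N/m = 135.9 MN/m
Final answer: k = 135.9 MN/m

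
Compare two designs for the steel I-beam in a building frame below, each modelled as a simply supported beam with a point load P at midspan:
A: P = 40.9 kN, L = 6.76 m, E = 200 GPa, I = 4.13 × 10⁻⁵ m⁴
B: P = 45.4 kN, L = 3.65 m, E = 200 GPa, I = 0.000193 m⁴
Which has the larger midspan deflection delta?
Model: a simply supported beam with a point load P at midspan, so delta = (P·L^3) / (48·E·I) (SI units).
  A: delta = (40900 × 6.76^3) / (48 × (2 × 10¹¹) × (4.13 × 10⁻⁵)) = 0.03187 m = 31.87 mm
  B: delta = (45400 × 3.65^3) / (48 × (2 × 10¹¹) × 0.000193) = 0.001192 m = 1.192 mm
31.87 mm > 1.192 mm, so A is larger.
Final answer: A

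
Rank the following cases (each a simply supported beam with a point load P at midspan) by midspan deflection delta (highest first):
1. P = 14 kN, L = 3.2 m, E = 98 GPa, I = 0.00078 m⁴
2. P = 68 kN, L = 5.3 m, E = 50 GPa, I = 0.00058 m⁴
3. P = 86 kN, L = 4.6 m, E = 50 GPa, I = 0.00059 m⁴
Model: a simply supported beam with a point load P at midspan, so delta = (P·L^3) / (48·E·I) (SI units).
  Case 1: delta = (14000 × 3.2^3) / (48 × (9.8 × 10¹⁰) × 0.00078) = 0.000125 m = 0.125 mm
  Case 2: delta = (68000 × 5.3^3) / (48 × (5 × 10¹⁰) × 0.00058) = 0.007273 m = 7.273 mm
  Case 3: delta = (86000 × 4.6^3) / (48 × (5 × 10¹⁰) × 0.00059) = 0.005912 m = 5.912 mm
Ordering: 7.273 mm (case 2) > 5.912 mm (case 3) > 0.125 mm (case 1)
Final answer: 2, 3, 1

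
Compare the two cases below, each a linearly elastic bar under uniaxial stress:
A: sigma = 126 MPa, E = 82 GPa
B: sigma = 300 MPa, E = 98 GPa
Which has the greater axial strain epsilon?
Model: a linearly elastic bar under uniaxial stress, so epsilon = sigma / E (SI units).
  A: epsilon = (1.26 × 10⁸) / (8.2 × 10¹⁰) = 0.001537
  B: epsilon = (3 × 10⁸) / (9.8 × 10¹⁰) = 0.003061
0.003061 > 0.001537, so B is larger.
Final answer: B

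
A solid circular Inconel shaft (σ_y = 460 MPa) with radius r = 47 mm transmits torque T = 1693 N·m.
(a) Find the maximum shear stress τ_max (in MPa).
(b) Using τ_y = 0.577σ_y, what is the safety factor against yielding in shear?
(a) For a solid circular shaft, τ_max = T·r/J with J = π·r^4/2, i.e. τ_max = 2·T / (π·r^3). Convert r = 47 mm = 0.047 m.
  τ_max = (2 × 1693) / (π × 0.047^3) = 1.038 × 10⁷ Pa = 10.38 MPa
(b) τ_y = 0.577 × 460 = 265.42 MPa
  SF = τ_y/τ_max = 265.42 / 10.38 = 25.57
Final answer: (a) τ_max = 10.38 MPa, (b) SF = 25.57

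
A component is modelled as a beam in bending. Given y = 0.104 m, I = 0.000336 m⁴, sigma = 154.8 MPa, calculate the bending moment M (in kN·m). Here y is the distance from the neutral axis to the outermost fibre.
Model: a beam in bending, so sigma = (M·y) / I.
Solve for M: M = (sigma·I) / y.
Convert to SI units:
  sigma = 154.8 MPa = 1.548 × 10⁸ Pa
Substitute:
  M = ((1.548 × 10⁸) × 0.000336) / 0.104
  M = 500100 N·m
Convert: M = 500100 N·m = 500.1 kN·m
Final answer: M = 500.1 kN·m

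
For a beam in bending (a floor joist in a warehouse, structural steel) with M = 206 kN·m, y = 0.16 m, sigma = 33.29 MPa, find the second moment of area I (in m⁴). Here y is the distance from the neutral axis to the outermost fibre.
Model: a beam in bending, so sigma = (M·y) / I.
Solve for I: I = (M·y) / sigma.
Convert to SI units:
  M = 206 kN·m = 206000 N·m
  sigma = 33.29 MPa = 3.329 × 10⁷ Pa
Substitute:
  I = (206000 × 0.16) / (3.329 × 10⁷)
  I = 0.0009901 m⁴
Final answer: I = 0.0009901 m⁴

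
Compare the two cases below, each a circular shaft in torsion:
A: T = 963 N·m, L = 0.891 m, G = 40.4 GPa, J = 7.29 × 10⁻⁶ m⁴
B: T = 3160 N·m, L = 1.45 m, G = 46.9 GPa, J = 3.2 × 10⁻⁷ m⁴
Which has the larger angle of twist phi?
Model: a circular shaft in torsion, so phi = (T·L) / (G·J) (SI units).
  A: phi = (963 × 0.891) / ((4.04 × 10¹⁰) × (7.29 × 10⁻⁶)) = 0.002913 rad = 0.1669°
  B: phi = (3160 × 1.45) / ((4.69 × 10¹⁰) × (3.2 × 10⁻⁷)) = 0.3053 rad = 17.49°
17.49° > 0.1669°, so B is larger.
Final answer: B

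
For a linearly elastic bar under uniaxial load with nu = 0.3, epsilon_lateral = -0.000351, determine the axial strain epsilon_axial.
Model: a linearly elastic bar under uniaxial load, so epsilon_lateral = -nu·epsilon_axial.
Solve for epsilon_axial: epsilon_axial = -epsilon_lateral / nu.
Substitute:
  epsilon_axial = -(-0.000351) / 0.3
  epsilon_axial = 0.00117
Final answer: epsilon_axial = 0.00117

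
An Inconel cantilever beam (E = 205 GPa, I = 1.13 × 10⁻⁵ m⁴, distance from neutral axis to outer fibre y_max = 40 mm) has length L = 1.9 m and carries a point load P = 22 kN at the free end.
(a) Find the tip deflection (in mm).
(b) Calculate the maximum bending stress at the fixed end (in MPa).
(a) Tip deflection of a cantilever with an end point load: δ = P·L^3 / (3·E·I). Convert P = 22 kN = 22000 N, E = 205 GPa = 2.05 × 10¹¹ Pa.
  δ = (22000 × 1.9^3) / (3 × (2.05 × 10¹¹) × (1.13 × 10⁻⁵)) = 0.02171 m = 21.71 mm
(b) Maximum bending moment at the fixed end: M = P·L = 22000 × 1.9 = 41800 N·m. Convert y_max = 40 mm = 0.04 m.
  σ = M·y_max / I = (41800 × 0.04) / (1.13 × 10⁻⁵) = 1.48 × 10⁸ Pa = 148 MPa
Final answer: (a) δ = 21.71 mm, (b) σ = 148 MPa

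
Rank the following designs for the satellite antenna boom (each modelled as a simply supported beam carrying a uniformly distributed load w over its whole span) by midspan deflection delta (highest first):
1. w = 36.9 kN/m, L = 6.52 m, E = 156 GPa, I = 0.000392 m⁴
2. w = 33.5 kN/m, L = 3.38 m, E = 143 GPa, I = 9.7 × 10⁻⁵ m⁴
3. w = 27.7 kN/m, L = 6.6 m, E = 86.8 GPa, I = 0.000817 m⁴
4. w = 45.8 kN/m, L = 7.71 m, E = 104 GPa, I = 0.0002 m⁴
Model: a simply supported beam carrying a uniformly distributed load w over its whole span, so delta = (5·w·L^4) / (384·E·I) (SI units).
  Case 1: delta = (5 × 36900 × 6.52^4) / (384 × (1.56 × 10¹¹) × 0.000392) = 0.0142 m = 14.2 mm
  Case 2: delta = (5 × 33500 × 3.38^4) / (384 × (1.43 × 10¹¹) × (9.7 × 10⁻⁵)) = 0.004104 m = 4.104 mm
  Case 3: delta = (5 × 27700 × 6.6^4) / (384 × (8.68 × 10¹⁰) × 0.000817) = 0.009651 m = 9.651 mm
  Case 4: delta = (5 × 45800 × 7.71^4) / (384 × (1.04 × 10¹¹) × 0.0002) = 0.1013 m = 101.3 mm
Ordering: 101.3 mm (case 4) > 14.2 mm (case 1) > 9.651 mm (case 3) > 4.104 mm (case 2)
Final answer: 4, 1, 3, 2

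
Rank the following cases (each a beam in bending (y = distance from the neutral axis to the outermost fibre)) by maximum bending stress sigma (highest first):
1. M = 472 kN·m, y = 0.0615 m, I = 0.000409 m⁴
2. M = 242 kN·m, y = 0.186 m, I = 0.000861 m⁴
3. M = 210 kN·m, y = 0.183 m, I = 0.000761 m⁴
Model: a beam in bending (y = distance from the neutral axis to the outermost fibre), so sigma = (M·y) / I (SI units).
  Case 1: sigma = (472000 × 0.0615) / 0.000409 = 7.097 × 10⁷ Pa = 70.97 MPa
  Case 2: sigma = (242000 × 0.186) / 0.000861 = 5.228 × 10⁷ Pa = 52.28 MPa
  Case 3: sigma = (210000 × 0.183) / 0.000761 = 5.05 × 10⁷ Pa = 50.5 MPa
Ordering: 70.97 MPa (case 1) > 52.28 MPa (case 2) > 50.5 MPa (case 3)
Final answer: 1, 2, 3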